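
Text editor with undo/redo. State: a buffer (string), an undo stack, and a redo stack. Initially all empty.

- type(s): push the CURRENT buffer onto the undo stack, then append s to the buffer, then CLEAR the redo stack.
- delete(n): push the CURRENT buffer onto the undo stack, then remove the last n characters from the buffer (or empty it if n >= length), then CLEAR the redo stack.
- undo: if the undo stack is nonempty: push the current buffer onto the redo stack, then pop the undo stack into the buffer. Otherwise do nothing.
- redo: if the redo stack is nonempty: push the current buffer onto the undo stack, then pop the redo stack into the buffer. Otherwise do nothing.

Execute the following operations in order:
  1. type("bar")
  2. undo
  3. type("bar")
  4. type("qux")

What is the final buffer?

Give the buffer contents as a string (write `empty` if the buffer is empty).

After op 1 (type): buf='bar' undo_depth=1 redo_depth=0
After op 2 (undo): buf='(empty)' undo_depth=0 redo_depth=1
After op 3 (type): buf='bar' undo_depth=1 redo_depth=0
After op 4 (type): buf='barqux' undo_depth=2 redo_depth=0

Answer: barqux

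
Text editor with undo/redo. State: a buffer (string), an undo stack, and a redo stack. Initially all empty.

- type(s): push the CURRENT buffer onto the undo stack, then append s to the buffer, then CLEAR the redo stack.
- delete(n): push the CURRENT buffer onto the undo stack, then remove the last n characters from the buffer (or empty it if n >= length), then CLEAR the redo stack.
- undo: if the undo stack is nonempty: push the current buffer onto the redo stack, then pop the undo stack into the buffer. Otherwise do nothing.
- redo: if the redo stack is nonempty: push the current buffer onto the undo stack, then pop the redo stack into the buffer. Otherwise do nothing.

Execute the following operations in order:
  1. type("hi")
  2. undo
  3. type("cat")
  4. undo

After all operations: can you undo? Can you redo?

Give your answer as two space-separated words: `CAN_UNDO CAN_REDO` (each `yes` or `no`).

After op 1 (type): buf='hi' undo_depth=1 redo_depth=0
After op 2 (undo): buf='(empty)' undo_depth=0 redo_depth=1
After op 3 (type): buf='cat' undo_depth=1 redo_depth=0
After op 4 (undo): buf='(empty)' undo_depth=0 redo_depth=1

Answer: no yes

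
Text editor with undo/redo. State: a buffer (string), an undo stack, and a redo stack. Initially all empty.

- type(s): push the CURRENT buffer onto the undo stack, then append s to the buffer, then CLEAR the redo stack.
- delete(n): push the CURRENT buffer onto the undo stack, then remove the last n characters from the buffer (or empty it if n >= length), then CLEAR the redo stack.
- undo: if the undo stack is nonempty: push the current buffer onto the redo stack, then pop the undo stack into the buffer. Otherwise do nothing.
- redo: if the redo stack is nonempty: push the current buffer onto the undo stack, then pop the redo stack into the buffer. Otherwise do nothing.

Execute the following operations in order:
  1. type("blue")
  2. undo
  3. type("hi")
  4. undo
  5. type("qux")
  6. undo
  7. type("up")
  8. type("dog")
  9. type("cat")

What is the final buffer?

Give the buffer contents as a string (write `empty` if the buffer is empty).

Answer: updogcat

Derivation:
After op 1 (type): buf='blue' undo_depth=1 redo_depth=0
After op 2 (undo): buf='(empty)' undo_depth=0 redo_depth=1
After op 3 (type): buf='hi' undo_depth=1 redo_depth=0
After op 4 (undo): buf='(empty)' undo_depth=0 redo_depth=1
After op 5 (type): buf='qux' undo_depth=1 redo_depth=0
After op 6 (undo): buf='(empty)' undo_depth=0 redo_depth=1
After op 7 (type): buf='up' undo_depth=1 redo_depth=0
After op 8 (type): buf='updog' undo_depth=2 redo_depth=0
After op 9 (type): buf='updogcat' undo_depth=3 redo_depth=0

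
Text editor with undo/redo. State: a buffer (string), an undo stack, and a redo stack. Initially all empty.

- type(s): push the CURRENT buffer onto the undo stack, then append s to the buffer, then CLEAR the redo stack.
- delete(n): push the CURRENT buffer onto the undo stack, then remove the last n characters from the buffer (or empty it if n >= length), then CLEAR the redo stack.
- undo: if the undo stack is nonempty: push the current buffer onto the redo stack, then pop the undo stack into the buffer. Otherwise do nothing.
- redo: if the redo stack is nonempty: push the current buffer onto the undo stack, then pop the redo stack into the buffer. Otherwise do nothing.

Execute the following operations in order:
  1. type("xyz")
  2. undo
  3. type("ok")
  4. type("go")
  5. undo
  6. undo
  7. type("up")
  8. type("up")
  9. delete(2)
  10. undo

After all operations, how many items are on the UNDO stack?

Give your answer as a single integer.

Answer: 2

Derivation:
After op 1 (type): buf='xyz' undo_depth=1 redo_depth=0
After op 2 (undo): buf='(empty)' undo_depth=0 redo_depth=1
After op 3 (type): buf='ok' undo_depth=1 redo_depth=0
After op 4 (type): buf='okgo' undo_depth=2 redo_depth=0
After op 5 (undo): buf='ok' undo_depth=1 redo_depth=1
After op 6 (undo): buf='(empty)' undo_depth=0 redo_depth=2
After op 7 (type): buf='up' undo_depth=1 redo_depth=0
After op 8 (type): buf='upup' undo_depth=2 redo_depth=0
After op 9 (delete): buf='up' undo_depth=3 redo_depth=0
After op 10 (undo): buf='upup' undo_depth=2 redo_depth=1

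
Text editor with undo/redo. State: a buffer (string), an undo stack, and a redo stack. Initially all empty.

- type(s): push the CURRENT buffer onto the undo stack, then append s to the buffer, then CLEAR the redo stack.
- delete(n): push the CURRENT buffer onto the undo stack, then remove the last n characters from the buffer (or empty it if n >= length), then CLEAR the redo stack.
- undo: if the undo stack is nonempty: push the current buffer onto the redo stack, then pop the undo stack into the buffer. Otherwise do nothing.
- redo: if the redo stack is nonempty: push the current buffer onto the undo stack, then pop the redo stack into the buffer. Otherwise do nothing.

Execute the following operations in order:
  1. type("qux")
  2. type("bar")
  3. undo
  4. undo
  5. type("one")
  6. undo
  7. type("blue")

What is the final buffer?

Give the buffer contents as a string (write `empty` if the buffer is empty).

After op 1 (type): buf='qux' undo_depth=1 redo_depth=0
After op 2 (type): buf='quxbar' undo_depth=2 redo_depth=0
After op 3 (undo): buf='qux' undo_depth=1 redo_depth=1
After op 4 (undo): buf='(empty)' undo_depth=0 redo_depth=2
After op 5 (type): buf='one' undo_depth=1 redo_depth=0
After op 6 (undo): buf='(empty)' undo_depth=0 redo_depth=1
After op 7 (type): buf='blue' undo_depth=1 redo_depth=0

Answer: blue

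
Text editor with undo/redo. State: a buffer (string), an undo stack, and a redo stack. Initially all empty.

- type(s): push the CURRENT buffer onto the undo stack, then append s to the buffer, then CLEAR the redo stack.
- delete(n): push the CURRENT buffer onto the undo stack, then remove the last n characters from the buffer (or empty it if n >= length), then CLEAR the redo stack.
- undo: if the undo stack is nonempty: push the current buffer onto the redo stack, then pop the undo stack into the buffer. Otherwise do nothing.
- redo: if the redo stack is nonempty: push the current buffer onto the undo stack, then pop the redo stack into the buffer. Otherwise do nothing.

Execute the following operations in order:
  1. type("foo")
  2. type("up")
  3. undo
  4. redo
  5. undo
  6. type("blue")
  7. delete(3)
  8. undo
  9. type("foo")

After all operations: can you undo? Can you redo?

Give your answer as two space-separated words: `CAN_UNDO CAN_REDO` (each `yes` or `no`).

Answer: yes no

Derivation:
After op 1 (type): buf='foo' undo_depth=1 redo_depth=0
After op 2 (type): buf='fooup' undo_depth=2 redo_depth=0
After op 3 (undo): buf='foo' undo_depth=1 redo_depth=1
After op 4 (redo): buf='fooup' undo_depth=2 redo_depth=0
After op 5 (undo): buf='foo' undo_depth=1 redo_depth=1
After op 6 (type): buf='fooblue' undo_depth=2 redo_depth=0
After op 7 (delete): buf='foob' undo_depth=3 redo_depth=0
After op 8 (undo): buf='fooblue' undo_depth=2 redo_depth=1
After op 9 (type): buf='foobluefoo' undo_depth=3 redo_depth=0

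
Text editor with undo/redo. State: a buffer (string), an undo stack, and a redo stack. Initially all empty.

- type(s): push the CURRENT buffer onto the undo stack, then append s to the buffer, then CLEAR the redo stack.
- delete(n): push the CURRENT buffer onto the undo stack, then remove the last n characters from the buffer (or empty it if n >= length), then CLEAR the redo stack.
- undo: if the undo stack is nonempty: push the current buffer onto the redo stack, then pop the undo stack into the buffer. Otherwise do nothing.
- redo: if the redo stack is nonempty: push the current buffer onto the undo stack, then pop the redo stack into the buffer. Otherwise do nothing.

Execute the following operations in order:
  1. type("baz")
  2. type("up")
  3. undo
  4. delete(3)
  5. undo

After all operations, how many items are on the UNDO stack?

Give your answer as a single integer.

After op 1 (type): buf='baz' undo_depth=1 redo_depth=0
After op 2 (type): buf='bazup' undo_depth=2 redo_depth=0
After op 3 (undo): buf='baz' undo_depth=1 redo_depth=1
After op 4 (delete): buf='(empty)' undo_depth=2 redo_depth=0
After op 5 (undo): buf='baz' undo_depth=1 redo_depth=1

Answer: 1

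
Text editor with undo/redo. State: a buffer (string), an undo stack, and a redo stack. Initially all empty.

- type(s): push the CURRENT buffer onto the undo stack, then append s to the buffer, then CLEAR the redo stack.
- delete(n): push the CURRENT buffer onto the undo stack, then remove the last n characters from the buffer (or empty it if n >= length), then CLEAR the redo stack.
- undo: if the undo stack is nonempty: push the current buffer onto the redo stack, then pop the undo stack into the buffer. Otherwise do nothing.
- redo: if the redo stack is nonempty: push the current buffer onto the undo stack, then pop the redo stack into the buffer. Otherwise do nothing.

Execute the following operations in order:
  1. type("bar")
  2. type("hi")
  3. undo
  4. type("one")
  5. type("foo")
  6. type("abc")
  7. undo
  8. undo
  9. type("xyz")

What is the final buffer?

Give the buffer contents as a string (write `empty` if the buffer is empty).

Answer: baronexyz

Derivation:
After op 1 (type): buf='bar' undo_depth=1 redo_depth=0
After op 2 (type): buf='barhi' undo_depth=2 redo_depth=0
After op 3 (undo): buf='bar' undo_depth=1 redo_depth=1
After op 4 (type): buf='barone' undo_depth=2 redo_depth=0
After op 5 (type): buf='baronefoo' undo_depth=3 redo_depth=0
After op 6 (type): buf='baronefooabc' undo_depth=4 redo_depth=0
After op 7 (undo): buf='baronefoo' undo_depth=3 redo_depth=1
After op 8 (undo): buf='barone' undo_depth=2 redo_depth=2
After op 9 (type): buf='baronexyz' undo_depth=3 redo_depth=0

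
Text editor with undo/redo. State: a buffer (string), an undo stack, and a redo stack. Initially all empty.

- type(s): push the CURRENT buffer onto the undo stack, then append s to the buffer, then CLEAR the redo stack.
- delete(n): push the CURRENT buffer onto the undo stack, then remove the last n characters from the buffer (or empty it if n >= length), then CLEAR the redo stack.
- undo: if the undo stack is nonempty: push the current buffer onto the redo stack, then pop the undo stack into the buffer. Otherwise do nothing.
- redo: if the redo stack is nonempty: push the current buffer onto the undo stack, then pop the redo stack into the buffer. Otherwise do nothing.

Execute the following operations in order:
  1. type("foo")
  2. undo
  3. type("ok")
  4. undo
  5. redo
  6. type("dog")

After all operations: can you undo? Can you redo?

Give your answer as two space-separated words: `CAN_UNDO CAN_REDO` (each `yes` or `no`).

After op 1 (type): buf='foo' undo_depth=1 redo_depth=0
After op 2 (undo): buf='(empty)' undo_depth=0 redo_depth=1
After op 3 (type): buf='ok' undo_depth=1 redo_depth=0
After op 4 (undo): buf='(empty)' undo_depth=0 redo_depth=1
After op 5 (redo): buf='ok' undo_depth=1 redo_depth=0
After op 6 (type): buf='okdog' undo_depth=2 redo_depth=0

Answer: yes no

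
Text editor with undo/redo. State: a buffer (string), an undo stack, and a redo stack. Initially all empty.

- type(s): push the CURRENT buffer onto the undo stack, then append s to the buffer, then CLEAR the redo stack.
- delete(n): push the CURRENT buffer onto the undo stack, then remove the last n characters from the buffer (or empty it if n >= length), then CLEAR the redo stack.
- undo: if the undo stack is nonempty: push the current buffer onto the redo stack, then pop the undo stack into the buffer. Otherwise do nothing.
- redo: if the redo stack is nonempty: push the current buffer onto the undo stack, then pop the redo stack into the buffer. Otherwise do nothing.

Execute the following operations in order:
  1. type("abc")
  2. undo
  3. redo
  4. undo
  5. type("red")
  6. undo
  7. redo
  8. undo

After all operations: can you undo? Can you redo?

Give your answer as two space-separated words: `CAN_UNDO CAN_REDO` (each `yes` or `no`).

Answer: no yes

Derivation:
After op 1 (type): buf='abc' undo_depth=1 redo_depth=0
After op 2 (undo): buf='(empty)' undo_depth=0 redo_depth=1
After op 3 (redo): buf='abc' undo_depth=1 redo_depth=0
After op 4 (undo): buf='(empty)' undo_depth=0 redo_depth=1
After op 5 (type): buf='red' undo_depth=1 redo_depth=0
After op 6 (undo): buf='(empty)' undo_depth=0 redo_depth=1
After op 7 (redo): buf='red' undo_depth=1 redo_depth=0
After op 8 (undo): buf='(empty)' undo_depth=0 redo_depth=1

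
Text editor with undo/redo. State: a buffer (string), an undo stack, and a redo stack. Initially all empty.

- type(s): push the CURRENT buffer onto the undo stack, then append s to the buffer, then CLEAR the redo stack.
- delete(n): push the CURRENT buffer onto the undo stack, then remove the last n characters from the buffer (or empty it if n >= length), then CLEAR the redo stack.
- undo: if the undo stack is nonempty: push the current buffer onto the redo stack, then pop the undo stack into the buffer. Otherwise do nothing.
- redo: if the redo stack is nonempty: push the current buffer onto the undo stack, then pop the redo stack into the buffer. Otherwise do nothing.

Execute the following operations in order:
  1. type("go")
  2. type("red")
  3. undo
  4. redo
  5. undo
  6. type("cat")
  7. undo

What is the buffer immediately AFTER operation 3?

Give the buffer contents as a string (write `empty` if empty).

After op 1 (type): buf='go' undo_depth=1 redo_depth=0
After op 2 (type): buf='gored' undo_depth=2 redo_depth=0
After op 3 (undo): buf='go' undo_depth=1 redo_depth=1

Answer: go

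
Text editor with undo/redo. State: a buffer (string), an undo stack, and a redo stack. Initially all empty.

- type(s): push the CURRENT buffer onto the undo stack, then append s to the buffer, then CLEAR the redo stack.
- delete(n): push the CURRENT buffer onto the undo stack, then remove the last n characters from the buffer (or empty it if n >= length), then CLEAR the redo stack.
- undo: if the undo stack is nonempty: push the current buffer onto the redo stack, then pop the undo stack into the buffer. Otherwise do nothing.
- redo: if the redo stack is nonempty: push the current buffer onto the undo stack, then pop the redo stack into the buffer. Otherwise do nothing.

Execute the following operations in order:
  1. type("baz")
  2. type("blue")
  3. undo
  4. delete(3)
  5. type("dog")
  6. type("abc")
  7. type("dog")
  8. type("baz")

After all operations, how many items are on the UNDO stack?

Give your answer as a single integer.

After op 1 (type): buf='baz' undo_depth=1 redo_depth=0
After op 2 (type): buf='bazblue' undo_depth=2 redo_depth=0
After op 3 (undo): buf='baz' undo_depth=1 redo_depth=1
After op 4 (delete): buf='(empty)' undo_depth=2 redo_depth=0
After op 5 (type): buf='dog' undo_depth=3 redo_depth=0
After op 6 (type): buf='dogabc' undo_depth=4 redo_depth=0
After op 7 (type): buf='dogabcdog' undo_depth=5 redo_depth=0
After op 8 (type): buf='dogabcdogbaz' undo_depth=6 redo_depth=0

Answer: 6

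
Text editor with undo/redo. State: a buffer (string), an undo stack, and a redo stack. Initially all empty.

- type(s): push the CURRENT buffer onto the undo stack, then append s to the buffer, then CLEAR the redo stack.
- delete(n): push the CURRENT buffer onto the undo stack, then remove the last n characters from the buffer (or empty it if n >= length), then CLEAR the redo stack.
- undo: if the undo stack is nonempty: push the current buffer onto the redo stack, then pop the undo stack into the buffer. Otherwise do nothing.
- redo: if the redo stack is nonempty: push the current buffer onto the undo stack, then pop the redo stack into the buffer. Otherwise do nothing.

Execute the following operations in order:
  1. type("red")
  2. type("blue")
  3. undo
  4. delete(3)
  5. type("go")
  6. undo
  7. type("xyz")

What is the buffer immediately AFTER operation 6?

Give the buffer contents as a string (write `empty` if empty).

Answer: empty

Derivation:
After op 1 (type): buf='red' undo_depth=1 redo_depth=0
After op 2 (type): buf='redblue' undo_depth=2 redo_depth=0
After op 3 (undo): buf='red' undo_depth=1 redo_depth=1
After op 4 (delete): buf='(empty)' undo_depth=2 redo_depth=0
After op 5 (type): buf='go' undo_depth=3 redo_depth=0
After op 6 (undo): buf='(empty)' undo_depth=2 redo_depth=1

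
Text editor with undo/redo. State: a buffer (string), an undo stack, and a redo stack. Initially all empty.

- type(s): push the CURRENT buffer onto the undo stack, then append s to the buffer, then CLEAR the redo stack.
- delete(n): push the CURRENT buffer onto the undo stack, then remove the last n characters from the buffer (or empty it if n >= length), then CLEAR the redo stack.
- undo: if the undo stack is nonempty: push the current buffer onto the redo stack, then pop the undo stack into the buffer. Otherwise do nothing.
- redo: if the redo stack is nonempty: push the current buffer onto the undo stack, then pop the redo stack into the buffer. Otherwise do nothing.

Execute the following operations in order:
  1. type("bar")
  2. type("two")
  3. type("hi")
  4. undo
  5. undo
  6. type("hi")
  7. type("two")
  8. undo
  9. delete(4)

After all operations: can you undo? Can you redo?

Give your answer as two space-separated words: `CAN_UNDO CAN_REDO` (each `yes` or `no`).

After op 1 (type): buf='bar' undo_depth=1 redo_depth=0
After op 2 (type): buf='bartwo' undo_depth=2 redo_depth=0
After op 3 (type): buf='bartwohi' undo_depth=3 redo_depth=0
After op 4 (undo): buf='bartwo' undo_depth=2 redo_depth=1
After op 5 (undo): buf='bar' undo_depth=1 redo_depth=2
After op 6 (type): buf='barhi' undo_depth=2 redo_depth=0
After op 7 (type): buf='barhitwo' undo_depth=3 redo_depth=0
After op 8 (undo): buf='barhi' undo_depth=2 redo_depth=1
After op 9 (delete): buf='b' undo_depth=3 redo_depth=0

Answer: yes no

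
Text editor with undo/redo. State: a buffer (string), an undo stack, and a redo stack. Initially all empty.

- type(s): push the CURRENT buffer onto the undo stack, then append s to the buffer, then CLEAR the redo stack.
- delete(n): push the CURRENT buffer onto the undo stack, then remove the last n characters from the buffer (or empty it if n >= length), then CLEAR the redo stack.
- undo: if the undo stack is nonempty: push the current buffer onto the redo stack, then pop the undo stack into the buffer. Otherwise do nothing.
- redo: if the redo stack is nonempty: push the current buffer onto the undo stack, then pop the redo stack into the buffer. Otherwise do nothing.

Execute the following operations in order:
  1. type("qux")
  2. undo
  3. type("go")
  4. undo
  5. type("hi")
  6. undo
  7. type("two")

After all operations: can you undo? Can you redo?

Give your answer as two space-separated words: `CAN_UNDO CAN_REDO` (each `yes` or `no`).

After op 1 (type): buf='qux' undo_depth=1 redo_depth=0
After op 2 (undo): buf='(empty)' undo_depth=0 redo_depth=1
After op 3 (type): buf='go' undo_depth=1 redo_depth=0
After op 4 (undo): buf='(empty)' undo_depth=0 redo_depth=1
After op 5 (type): buf='hi' undo_depth=1 redo_depth=0
After op 6 (undo): buf='(empty)' undo_depth=0 redo_depth=1
After op 7 (type): buf='two' undo_depth=1 redo_depth=0

Answer: yes no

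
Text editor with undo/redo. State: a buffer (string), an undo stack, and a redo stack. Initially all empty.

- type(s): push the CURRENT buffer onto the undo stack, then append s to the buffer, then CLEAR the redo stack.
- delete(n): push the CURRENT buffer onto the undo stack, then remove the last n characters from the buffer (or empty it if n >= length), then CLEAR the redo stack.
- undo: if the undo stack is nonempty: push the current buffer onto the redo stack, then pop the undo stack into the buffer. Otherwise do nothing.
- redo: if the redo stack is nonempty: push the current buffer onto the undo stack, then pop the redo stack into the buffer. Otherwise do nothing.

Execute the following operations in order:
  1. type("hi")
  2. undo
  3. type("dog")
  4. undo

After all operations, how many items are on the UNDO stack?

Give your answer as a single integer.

After op 1 (type): buf='hi' undo_depth=1 redo_depth=0
After op 2 (undo): buf='(empty)' undo_depth=0 redo_depth=1
After op 3 (type): buf='dog' undo_depth=1 redo_depth=0
After op 4 (undo): buf='(empty)' undo_depth=0 redo_depth=1

Answer: 0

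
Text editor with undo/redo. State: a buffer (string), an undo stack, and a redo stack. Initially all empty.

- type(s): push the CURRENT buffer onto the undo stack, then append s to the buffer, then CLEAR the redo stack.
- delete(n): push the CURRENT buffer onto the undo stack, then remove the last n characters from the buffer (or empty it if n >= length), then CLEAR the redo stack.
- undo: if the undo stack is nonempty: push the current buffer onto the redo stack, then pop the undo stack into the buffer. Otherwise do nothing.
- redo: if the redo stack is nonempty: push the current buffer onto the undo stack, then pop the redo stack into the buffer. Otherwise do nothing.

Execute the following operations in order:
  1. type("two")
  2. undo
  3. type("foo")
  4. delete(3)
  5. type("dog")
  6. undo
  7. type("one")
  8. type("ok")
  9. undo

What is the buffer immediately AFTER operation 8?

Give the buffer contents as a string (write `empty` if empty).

After op 1 (type): buf='two' undo_depth=1 redo_depth=0
After op 2 (undo): buf='(empty)' undo_depth=0 redo_depth=1
After op 3 (type): buf='foo' undo_depth=1 redo_depth=0
After op 4 (delete): buf='(empty)' undo_depth=2 redo_depth=0
After op 5 (type): buf='dog' undo_depth=3 redo_depth=0
After op 6 (undo): buf='(empty)' undo_depth=2 redo_depth=1
After op 7 (type): buf='one' undo_depth=3 redo_depth=0
After op 8 (type): buf='oneok' undo_depth=4 redo_depth=0

Answer: oneok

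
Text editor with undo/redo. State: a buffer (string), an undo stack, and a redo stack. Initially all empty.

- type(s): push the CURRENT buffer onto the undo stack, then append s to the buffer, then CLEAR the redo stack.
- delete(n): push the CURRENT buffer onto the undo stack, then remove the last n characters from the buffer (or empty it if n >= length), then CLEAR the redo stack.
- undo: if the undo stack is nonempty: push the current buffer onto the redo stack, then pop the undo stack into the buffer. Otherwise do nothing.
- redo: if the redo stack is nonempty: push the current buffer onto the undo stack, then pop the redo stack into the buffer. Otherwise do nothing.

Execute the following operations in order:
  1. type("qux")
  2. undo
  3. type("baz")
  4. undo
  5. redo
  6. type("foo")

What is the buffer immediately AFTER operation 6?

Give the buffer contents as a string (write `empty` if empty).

After op 1 (type): buf='qux' undo_depth=1 redo_depth=0
After op 2 (undo): buf='(empty)' undo_depth=0 redo_depth=1
After op 3 (type): buf='baz' undo_depth=1 redo_depth=0
After op 4 (undo): buf='(empty)' undo_depth=0 redo_depth=1
After op 5 (redo): buf='baz' undo_depth=1 redo_depth=0
After op 6 (type): buf='bazfoo' undo_depth=2 redo_depth=0

Answer: bazfoo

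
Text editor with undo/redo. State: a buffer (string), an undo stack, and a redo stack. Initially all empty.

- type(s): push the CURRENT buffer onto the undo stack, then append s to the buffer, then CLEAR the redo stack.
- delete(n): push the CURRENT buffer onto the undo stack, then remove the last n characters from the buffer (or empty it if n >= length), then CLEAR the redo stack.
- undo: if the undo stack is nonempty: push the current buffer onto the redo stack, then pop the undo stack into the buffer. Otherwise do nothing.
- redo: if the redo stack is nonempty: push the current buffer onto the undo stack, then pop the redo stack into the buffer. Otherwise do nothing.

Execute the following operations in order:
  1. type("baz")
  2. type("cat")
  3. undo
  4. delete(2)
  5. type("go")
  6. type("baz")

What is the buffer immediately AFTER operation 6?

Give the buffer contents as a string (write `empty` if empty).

Answer: bgobaz

Derivation:
After op 1 (type): buf='baz' undo_depth=1 redo_depth=0
After op 2 (type): buf='bazcat' undo_depth=2 redo_depth=0
After op 3 (undo): buf='baz' undo_depth=1 redo_depth=1
After op 4 (delete): buf='b' undo_depth=2 redo_depth=0
After op 5 (type): buf='bgo' undo_depth=3 redo_depth=0
After op 6 (type): buf='bgobaz' undo_depth=4 redo_depth=0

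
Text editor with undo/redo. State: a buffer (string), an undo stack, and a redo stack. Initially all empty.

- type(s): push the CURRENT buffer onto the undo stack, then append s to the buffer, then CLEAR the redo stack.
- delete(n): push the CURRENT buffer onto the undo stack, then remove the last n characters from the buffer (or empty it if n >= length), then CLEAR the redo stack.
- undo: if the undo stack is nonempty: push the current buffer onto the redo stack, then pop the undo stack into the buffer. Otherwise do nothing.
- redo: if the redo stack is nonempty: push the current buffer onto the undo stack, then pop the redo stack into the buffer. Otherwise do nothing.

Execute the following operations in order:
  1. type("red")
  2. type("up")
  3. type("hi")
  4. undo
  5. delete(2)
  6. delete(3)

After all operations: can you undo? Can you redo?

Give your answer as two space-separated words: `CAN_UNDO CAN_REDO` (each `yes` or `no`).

After op 1 (type): buf='red' undo_depth=1 redo_depth=0
After op 2 (type): buf='redup' undo_depth=2 redo_depth=0
After op 3 (type): buf='reduphi' undo_depth=3 redo_depth=0
After op 4 (undo): buf='redup' undo_depth=2 redo_depth=1
After op 5 (delete): buf='red' undo_depth=3 redo_depth=0
After op 6 (delete): buf='(empty)' undo_depth=4 redo_depth=0

Answer: yes no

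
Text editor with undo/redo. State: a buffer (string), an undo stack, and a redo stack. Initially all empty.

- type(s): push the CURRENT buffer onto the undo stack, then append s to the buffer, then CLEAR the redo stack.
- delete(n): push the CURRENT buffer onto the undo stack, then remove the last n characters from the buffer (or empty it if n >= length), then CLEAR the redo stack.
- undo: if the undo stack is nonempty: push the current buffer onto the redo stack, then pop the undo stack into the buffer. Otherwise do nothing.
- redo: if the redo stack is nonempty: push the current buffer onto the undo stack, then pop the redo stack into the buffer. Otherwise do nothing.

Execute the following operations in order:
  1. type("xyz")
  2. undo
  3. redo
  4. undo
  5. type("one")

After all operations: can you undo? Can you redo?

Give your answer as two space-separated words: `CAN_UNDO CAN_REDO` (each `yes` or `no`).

Answer: yes no

Derivation:
After op 1 (type): buf='xyz' undo_depth=1 redo_depth=0
After op 2 (undo): buf='(empty)' undo_depth=0 redo_depth=1
After op 3 (redo): buf='xyz' undo_depth=1 redo_depth=0
After op 4 (undo): buf='(empty)' undo_depth=0 redo_depth=1
After op 5 (type): buf='one' undo_depth=1 redo_depth=0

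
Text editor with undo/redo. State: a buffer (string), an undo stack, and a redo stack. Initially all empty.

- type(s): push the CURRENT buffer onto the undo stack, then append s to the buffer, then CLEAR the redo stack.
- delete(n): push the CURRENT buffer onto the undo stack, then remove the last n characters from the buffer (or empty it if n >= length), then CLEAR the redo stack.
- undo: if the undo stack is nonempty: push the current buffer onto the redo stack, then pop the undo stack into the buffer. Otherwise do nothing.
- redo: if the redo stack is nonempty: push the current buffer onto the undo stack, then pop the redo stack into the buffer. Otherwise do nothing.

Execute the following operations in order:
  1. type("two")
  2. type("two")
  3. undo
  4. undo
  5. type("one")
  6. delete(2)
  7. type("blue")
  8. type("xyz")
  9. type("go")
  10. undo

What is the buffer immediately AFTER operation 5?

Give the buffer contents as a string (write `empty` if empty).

Answer: one

Derivation:
After op 1 (type): buf='two' undo_depth=1 redo_depth=0
After op 2 (type): buf='twotwo' undo_depth=2 redo_depth=0
After op 3 (undo): buf='two' undo_depth=1 redo_depth=1
After op 4 (undo): buf='(empty)' undo_depth=0 redo_depth=2
After op 5 (type): buf='one' undo_depth=1 redo_depth=0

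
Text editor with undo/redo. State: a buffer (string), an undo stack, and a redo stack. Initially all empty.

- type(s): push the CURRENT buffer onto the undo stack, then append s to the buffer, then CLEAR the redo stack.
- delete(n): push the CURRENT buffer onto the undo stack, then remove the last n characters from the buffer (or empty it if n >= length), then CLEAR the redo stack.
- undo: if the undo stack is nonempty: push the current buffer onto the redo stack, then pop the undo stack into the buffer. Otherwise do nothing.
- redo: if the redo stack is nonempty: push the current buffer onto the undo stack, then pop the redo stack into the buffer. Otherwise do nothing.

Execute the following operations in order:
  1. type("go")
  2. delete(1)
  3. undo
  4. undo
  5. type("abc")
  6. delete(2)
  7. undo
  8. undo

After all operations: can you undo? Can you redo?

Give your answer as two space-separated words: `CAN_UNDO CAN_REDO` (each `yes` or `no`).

After op 1 (type): buf='go' undo_depth=1 redo_depth=0
After op 2 (delete): buf='g' undo_depth=2 redo_depth=0
After op 3 (undo): buf='go' undo_depth=1 redo_depth=1
After op 4 (undo): buf='(empty)' undo_depth=0 redo_depth=2
After op 5 (type): buf='abc' undo_depth=1 redo_depth=0
After op 6 (delete): buf='a' undo_depth=2 redo_depth=0
After op 7 (undo): buf='abc' undo_depth=1 redo_depth=1
After op 8 (undo): buf='(empty)' undo_depth=0 redo_depth=2

Answer: no yes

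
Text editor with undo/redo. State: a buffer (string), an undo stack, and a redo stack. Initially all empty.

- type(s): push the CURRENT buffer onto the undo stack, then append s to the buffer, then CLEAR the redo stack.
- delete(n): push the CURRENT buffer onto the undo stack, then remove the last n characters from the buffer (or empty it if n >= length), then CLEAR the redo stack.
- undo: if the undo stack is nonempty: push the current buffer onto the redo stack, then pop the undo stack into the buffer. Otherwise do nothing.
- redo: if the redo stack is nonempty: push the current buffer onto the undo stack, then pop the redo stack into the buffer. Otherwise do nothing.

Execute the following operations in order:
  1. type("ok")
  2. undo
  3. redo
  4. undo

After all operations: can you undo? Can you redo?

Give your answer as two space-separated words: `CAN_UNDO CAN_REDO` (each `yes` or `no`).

Answer: no yes

Derivation:
After op 1 (type): buf='ok' undo_depth=1 redo_depth=0
After op 2 (undo): buf='(empty)' undo_depth=0 redo_depth=1
After op 3 (redo): buf='ok' undo_depth=1 redo_depth=0
After op 4 (undo): buf='(empty)' undo_depth=0 redo_depth=1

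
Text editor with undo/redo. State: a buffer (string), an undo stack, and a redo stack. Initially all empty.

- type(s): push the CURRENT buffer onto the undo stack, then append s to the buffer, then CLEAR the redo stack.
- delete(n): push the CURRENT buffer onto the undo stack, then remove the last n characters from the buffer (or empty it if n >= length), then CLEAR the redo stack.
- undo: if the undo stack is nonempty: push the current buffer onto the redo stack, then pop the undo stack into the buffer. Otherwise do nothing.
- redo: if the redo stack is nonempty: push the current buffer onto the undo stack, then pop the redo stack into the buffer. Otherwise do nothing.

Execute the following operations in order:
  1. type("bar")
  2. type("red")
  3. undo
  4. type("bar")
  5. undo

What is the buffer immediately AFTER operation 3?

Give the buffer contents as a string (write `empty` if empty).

Answer: bar

Derivation:
After op 1 (type): buf='bar' undo_depth=1 redo_depth=0
After op 2 (type): buf='barred' undo_depth=2 redo_depth=0
After op 3 (undo): buf='bar' undo_depth=1 redo_depth=1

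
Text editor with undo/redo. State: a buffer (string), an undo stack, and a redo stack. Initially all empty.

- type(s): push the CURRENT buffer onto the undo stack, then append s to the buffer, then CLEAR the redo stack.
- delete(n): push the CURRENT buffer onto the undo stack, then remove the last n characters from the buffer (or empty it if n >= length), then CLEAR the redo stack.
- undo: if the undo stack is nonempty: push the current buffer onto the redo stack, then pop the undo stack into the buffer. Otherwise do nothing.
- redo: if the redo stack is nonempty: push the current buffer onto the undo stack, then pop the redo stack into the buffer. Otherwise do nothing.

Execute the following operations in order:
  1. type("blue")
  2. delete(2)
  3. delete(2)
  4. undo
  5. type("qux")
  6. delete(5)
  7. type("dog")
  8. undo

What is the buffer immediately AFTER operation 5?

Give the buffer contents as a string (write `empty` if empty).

Answer: blqux

Derivation:
After op 1 (type): buf='blue' undo_depth=1 redo_depth=0
After op 2 (delete): buf='bl' undo_depth=2 redo_depth=0
After op 3 (delete): buf='(empty)' undo_depth=3 redo_depth=0
After op 4 (undo): buf='bl' undo_depth=2 redo_depth=1
After op 5 (type): buf='blqux' undo_depth=3 redo_depth=0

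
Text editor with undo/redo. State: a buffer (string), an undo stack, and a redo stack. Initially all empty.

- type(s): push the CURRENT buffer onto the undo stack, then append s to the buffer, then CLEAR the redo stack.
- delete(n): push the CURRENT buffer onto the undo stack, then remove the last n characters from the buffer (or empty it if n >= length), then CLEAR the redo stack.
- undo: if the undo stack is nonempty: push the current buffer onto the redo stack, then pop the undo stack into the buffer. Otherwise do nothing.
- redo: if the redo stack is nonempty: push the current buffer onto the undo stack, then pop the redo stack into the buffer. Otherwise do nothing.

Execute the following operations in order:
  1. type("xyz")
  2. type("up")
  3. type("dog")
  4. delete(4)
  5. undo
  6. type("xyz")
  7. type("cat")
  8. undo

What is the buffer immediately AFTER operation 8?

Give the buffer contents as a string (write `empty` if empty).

After op 1 (type): buf='xyz' undo_depth=1 redo_depth=0
After op 2 (type): buf='xyzup' undo_depth=2 redo_depth=0
After op 3 (type): buf='xyzupdog' undo_depth=3 redo_depth=0
After op 4 (delete): buf='xyzu' undo_depth=4 redo_depth=0
After op 5 (undo): buf='xyzupdog' undo_depth=3 redo_depth=1
After op 6 (type): buf='xyzupdogxyz' undo_depth=4 redo_depth=0
After op 7 (type): buf='xyzupdogxyzcat' undo_depth=5 redo_depth=0
After op 8 (undo): buf='xyzupdogxyz' undo_depth=4 redo_depth=1

Answer: xyzupdogxyz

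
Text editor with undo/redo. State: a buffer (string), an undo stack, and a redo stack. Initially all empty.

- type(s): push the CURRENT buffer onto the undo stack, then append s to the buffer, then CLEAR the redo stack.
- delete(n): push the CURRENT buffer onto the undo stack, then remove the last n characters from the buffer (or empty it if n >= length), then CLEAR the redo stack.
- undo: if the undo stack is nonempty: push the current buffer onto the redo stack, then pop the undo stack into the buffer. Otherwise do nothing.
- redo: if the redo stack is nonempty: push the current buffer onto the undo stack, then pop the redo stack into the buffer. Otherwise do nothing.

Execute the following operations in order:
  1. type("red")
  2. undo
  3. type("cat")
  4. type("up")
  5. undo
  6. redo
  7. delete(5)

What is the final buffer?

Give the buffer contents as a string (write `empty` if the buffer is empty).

After op 1 (type): buf='red' undo_depth=1 redo_depth=0
After op 2 (undo): buf='(empty)' undo_depth=0 redo_depth=1
After op 3 (type): buf='cat' undo_depth=1 redo_depth=0
After op 4 (type): buf='catup' undo_depth=2 redo_depth=0
After op 5 (undo): buf='cat' undo_depth=1 redo_depth=1
After op 6 (redo): buf='catup' undo_depth=2 redo_depth=0
After op 7 (delete): buf='(empty)' undo_depth=3 redo_depth=0

Answer: empty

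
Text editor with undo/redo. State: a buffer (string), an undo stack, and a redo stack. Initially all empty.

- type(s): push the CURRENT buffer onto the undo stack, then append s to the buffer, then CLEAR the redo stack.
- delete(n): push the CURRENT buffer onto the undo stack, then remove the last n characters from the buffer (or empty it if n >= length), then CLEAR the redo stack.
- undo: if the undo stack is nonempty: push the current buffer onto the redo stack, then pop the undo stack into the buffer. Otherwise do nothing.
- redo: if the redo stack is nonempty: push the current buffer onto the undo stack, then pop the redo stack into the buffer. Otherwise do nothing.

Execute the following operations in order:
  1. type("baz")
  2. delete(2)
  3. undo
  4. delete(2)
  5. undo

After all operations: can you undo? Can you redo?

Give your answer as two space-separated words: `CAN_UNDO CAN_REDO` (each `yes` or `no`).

After op 1 (type): buf='baz' undo_depth=1 redo_depth=0
After op 2 (delete): buf='b' undo_depth=2 redo_depth=0
After op 3 (undo): buf='baz' undo_depth=1 redo_depth=1
After op 4 (delete): buf='b' undo_depth=2 redo_depth=0
After op 5 (undo): buf='baz' undo_depth=1 redo_depth=1

Answer: yes yes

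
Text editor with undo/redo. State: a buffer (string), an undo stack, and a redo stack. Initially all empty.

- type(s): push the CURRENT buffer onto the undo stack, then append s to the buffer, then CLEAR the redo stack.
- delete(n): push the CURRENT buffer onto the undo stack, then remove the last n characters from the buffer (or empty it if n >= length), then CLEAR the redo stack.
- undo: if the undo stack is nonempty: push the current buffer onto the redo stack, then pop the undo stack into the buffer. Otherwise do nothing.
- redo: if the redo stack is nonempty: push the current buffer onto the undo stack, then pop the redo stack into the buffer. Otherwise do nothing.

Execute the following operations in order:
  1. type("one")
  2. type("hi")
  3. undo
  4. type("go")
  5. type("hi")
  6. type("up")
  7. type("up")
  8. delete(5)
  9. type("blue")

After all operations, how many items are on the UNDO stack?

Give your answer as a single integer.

Answer: 7

Derivation:
After op 1 (type): buf='one' undo_depth=1 redo_depth=0
After op 2 (type): buf='onehi' undo_depth=2 redo_depth=0
After op 3 (undo): buf='one' undo_depth=1 redo_depth=1
After op 4 (type): buf='onego' undo_depth=2 redo_depth=0
After op 5 (type): buf='onegohi' undo_depth=3 redo_depth=0
After op 6 (type): buf='onegohiup' undo_depth=4 redo_depth=0
After op 7 (type): buf='onegohiupup' undo_depth=5 redo_depth=0
After op 8 (delete): buf='onegoh' undo_depth=6 redo_depth=0
After op 9 (type): buf='onegohblue' undo_depth=7 redo_depth=0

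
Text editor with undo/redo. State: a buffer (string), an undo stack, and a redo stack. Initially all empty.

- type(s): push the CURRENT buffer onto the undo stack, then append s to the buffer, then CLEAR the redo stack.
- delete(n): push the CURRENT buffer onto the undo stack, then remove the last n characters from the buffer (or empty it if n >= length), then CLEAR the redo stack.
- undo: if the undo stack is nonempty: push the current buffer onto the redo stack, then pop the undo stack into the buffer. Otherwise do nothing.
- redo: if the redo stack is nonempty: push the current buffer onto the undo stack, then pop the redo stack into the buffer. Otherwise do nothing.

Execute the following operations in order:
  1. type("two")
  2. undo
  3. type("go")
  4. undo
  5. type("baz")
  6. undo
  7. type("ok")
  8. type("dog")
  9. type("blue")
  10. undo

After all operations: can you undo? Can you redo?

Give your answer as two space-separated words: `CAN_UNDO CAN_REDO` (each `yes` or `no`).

After op 1 (type): buf='two' undo_depth=1 redo_depth=0
After op 2 (undo): buf='(empty)' undo_depth=0 redo_depth=1
After op 3 (type): buf='go' undo_depth=1 redo_depth=0
After op 4 (undo): buf='(empty)' undo_depth=0 redo_depth=1
After op 5 (type): buf='baz' undo_depth=1 redo_depth=0
After op 6 (undo): buf='(empty)' undo_depth=0 redo_depth=1
After op 7 (type): buf='ok' undo_depth=1 redo_depth=0
After op 8 (type): buf='okdog' undo_depth=2 redo_depth=0
After op 9 (type): buf='okdogblue' undo_depth=3 redo_depth=0
After op 10 (undo): buf='okdog' undo_depth=2 redo_depth=1

Answer: yes yes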